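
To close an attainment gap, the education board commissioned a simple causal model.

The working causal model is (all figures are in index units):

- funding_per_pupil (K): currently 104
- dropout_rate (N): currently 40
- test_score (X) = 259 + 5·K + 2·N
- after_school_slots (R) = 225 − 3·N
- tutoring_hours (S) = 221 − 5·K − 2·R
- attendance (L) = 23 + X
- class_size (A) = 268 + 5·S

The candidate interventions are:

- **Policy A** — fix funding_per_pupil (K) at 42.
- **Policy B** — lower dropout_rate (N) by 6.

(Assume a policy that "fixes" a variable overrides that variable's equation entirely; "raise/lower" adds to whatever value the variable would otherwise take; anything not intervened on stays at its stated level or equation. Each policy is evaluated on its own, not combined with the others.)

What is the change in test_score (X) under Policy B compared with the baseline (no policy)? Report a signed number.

Baseline:
  K = 104
  N = 40
  X = 259 + 5·104 + 2·40 = 859
Policy B (N − 6):
  K = 104
  N = 40 − 6 = 34
  X = 259 + 5·104 + 2·34 = 847
Change in X: 847 − 859 = -12

-12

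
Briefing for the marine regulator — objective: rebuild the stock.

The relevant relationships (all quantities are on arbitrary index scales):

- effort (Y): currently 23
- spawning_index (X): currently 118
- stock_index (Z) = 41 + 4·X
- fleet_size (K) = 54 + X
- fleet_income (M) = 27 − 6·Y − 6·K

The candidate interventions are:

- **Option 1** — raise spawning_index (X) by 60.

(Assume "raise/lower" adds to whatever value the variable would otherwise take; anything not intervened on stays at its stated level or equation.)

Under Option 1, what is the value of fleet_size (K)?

232

Option 1 (X + 60):
  X = 118 + 60 = 178
  K = 54 + 178 = 232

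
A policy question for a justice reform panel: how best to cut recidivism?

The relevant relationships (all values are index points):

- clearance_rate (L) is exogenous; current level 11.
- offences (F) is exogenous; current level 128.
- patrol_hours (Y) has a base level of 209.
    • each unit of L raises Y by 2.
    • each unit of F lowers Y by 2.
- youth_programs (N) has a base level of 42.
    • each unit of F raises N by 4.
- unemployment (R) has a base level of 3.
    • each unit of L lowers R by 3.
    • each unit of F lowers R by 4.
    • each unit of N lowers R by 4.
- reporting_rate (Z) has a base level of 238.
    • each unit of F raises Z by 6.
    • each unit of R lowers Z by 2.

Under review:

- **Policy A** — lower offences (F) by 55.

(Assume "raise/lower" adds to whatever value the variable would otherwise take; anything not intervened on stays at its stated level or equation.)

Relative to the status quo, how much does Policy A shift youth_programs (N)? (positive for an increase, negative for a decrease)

Baseline:
  F = 128
  N = 42 + 4·128 = 554
Policy A (F − 55):
  F = 128 − 55 = 73
  N = 42 + 4·73 = 334
Change in N: 334 − 554 = -220

-220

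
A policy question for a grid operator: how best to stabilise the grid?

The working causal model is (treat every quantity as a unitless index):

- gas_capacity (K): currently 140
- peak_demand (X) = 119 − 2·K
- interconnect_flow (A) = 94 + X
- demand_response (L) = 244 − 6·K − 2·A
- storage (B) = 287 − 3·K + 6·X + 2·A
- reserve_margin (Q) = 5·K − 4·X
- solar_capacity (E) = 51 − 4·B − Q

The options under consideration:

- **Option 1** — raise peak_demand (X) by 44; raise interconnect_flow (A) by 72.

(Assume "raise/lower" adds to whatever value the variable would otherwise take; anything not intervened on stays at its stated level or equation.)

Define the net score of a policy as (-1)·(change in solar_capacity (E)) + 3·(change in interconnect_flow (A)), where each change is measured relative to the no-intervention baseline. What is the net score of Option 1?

Baseline:
  K = 140
  X = 119 − 2·140 = -161
  A = 94 + (-161) = -67
  B = 287 − 3·140 + 6·(-161) + 2·(-67) = -1233
  Q = 0 + 5·140 − 4·(-161) = 1344
  E = 51 − 4·(-1233) − 1344 = 3639
Option 1 (X + 44, A + 72):
  K = 140
  X = 119 − 2·140 (+44 from intervention) = -117
  A = 94 + (-117) (+72 from intervention) = 49
  B = 287 − 3·140 + 6·(-117) + 2·49 = -737
  Q = 0 + 5·140 − 4·(-117) = 1168
  E = 51 − 4·(-737) − 1168 = 1831
ΔE = 1831 − 3639 = -1808; ΔA = 49 − (-67) = 116
Score = (-1)·(-1808) + 3·116 = 2156

2156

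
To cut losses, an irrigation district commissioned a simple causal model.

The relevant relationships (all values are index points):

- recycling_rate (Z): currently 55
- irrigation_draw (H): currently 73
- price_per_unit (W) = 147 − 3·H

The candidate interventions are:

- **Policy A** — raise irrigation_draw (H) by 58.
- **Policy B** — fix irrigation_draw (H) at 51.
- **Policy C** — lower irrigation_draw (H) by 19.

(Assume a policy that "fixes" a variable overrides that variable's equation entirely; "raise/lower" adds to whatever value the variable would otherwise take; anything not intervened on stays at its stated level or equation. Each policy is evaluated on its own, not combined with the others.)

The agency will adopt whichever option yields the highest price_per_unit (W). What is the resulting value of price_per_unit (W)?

-6

Policy A (H + 58):
  H = 73 + 58 = 131
  W = 147 − 3·131 = -246
Policy B (H := 51):
  H = 51
  W = 147 − 3·51 = -6
Policy C (H − 19):
  H = 73 − 19 = 54
  W = 147 − 3·54 = -15
Comparing — Policy A: W=-246, Policy B: W=-6, Policy C: W=-15. Highest is -6 (Policy B).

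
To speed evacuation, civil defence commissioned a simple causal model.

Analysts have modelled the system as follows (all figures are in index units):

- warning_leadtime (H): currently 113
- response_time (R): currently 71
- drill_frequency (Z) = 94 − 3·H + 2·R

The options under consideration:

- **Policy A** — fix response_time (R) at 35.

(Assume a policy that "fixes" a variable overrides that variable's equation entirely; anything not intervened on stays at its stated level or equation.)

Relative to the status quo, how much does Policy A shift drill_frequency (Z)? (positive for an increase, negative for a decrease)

-72

Baseline:
  H = 113
  R = 71
  Z = 94 − 3·113 + 2·71 = -103
Policy A (R := 35):
  H = 113
  R = 35
  Z = 94 − 3·113 + 2·35 = -175
Change in Z: -175 − (-103) = -72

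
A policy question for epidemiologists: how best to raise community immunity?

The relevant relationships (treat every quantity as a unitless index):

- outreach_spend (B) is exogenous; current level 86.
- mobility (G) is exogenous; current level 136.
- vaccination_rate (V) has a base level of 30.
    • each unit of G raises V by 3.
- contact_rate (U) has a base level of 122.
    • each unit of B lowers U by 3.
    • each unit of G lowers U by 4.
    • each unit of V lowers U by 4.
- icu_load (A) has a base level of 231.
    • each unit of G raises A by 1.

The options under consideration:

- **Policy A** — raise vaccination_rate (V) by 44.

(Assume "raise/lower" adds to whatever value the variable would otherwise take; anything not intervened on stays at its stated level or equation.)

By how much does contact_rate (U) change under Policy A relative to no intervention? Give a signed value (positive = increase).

Baseline:
  B = 86
  G = 136
  V = 30 + 3·136 = 438
  U = 122 − 3·86 − 4·136 − 4·438 = -2432
Policy A (V + 44):
  B = 86
  G = 136
  V = 30 + 3·136 (+44 from intervention) = 482
  U = 122 − 3·86 − 4·136 − 4·482 = -2608
Change in U: -2608 − (-2432) = -176

-176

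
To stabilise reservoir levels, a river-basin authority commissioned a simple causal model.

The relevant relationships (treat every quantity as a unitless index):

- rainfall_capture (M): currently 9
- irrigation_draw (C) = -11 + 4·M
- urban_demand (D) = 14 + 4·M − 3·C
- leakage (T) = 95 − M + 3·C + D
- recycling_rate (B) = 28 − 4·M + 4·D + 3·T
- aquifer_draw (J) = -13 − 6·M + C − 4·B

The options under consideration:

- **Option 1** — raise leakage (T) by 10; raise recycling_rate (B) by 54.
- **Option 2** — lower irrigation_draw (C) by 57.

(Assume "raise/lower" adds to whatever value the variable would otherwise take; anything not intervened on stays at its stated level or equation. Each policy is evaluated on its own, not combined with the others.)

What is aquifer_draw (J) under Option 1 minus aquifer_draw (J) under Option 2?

2457

Option 1 (T + 10, B + 54):
  M = 9
  C = -11 + 4·9 = 25
  D = 14 + 4·9 − 3·25 = -25
  T = 95 − 9 + 3·25 + (-25) (+10 from intervention) = 146
  B = 28 − 4·9 + 4·(-25) + 3·146 (+54 from intervention) = 384
  J = -13 − 6·9 + 25 − 4·384 = -1578
Option 2 (C − 57):
  M = 9
  C = -11 + 4·9 (−57 from intervention) = -32
  D = 14 + 4·9 − 3·(-32) = 146
  T = 95 − 9 + 3·(-32) + 146 = 136
  B = 28 − 4·9 + 4·146 + 3·136 = 984
  J = -13 − 6·9 + (-32) − 4·984 = -4035
J: -1578 − (-4035) = 2457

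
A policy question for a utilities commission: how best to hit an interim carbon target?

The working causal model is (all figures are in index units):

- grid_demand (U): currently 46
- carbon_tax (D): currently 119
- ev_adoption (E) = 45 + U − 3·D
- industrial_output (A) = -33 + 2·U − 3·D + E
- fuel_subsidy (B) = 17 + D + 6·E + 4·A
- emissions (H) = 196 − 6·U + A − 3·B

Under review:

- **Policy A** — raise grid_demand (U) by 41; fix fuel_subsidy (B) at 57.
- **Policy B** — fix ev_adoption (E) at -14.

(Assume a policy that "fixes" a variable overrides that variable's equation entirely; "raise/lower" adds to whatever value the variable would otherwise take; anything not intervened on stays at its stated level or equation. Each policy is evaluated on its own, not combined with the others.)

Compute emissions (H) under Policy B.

Policy B (E := -14):
  U = 46
  D = 119
  E = -14
  A = -33 + 2·46 − 3·119 + (-14) = -312
  B = 17 + 119 + 6·(-14) + 4·(-312) = -1196
  H = 196 − 6·46 + (-312) − 3·(-1196) = 3196

3196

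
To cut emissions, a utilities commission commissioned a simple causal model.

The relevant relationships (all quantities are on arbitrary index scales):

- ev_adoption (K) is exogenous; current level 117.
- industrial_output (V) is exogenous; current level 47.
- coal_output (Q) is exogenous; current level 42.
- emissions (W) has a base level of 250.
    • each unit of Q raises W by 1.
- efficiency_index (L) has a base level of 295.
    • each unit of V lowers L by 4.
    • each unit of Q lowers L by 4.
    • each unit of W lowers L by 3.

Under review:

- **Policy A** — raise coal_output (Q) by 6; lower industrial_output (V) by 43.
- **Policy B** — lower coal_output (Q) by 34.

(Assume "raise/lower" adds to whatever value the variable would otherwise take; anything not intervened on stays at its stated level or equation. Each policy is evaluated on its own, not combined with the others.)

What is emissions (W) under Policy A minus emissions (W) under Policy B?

40

Policy A (Q + 6, V − 43):
  Q = 42 + 6 = 48
  W = 250 + 48 = 298
Policy B (Q − 34):
  Q = 42 − 34 = 8
  W = 250 + 8 = 258
W: 298 − 258 = 40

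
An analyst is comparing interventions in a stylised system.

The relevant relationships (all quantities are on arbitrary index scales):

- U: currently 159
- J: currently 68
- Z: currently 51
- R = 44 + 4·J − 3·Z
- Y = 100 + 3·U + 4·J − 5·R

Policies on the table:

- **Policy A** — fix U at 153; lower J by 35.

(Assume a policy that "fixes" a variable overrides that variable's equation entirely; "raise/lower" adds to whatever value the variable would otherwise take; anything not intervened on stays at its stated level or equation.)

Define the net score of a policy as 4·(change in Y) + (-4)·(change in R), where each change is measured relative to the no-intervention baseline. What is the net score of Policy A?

Baseline:
  U = 159
  J = 68
  Z = 51
  R = 44 + 4·68 − 3·51 = 163
  Y = 100 + 3·159 + 4·68 − 5·163 = 34
Policy A (U := 153, J − 35):
  U = 153
  J = 68 − 35 = 33
  Z = 51
  R = 44 + 4·33 − 3·51 = 23
  Y = 100 + 3·153 + 4·33 − 5·23 = 576
ΔY = 576 − 34 = 542; ΔR = 23 − 163 = -140
Score = 4·542 + (-4)·(-140) = 2728

2728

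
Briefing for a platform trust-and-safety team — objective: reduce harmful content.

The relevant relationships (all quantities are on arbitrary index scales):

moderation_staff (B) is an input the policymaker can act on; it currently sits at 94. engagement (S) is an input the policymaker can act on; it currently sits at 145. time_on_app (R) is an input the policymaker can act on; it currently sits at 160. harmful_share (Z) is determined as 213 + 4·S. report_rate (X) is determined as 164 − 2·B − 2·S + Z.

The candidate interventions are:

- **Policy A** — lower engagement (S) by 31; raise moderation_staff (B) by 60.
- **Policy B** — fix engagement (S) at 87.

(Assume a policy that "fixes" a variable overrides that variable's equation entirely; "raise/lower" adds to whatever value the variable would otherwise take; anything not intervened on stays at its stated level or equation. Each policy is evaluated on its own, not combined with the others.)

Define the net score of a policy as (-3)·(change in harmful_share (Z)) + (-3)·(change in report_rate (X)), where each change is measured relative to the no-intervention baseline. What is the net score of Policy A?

918

Baseline:
  B = 94
  S = 145
  Z = 213 + 4·145 = 793
  X = 164 − 2·94 − 2·145 + 793 = 479
Policy A (S − 31, B + 60):
  B = 94 + 60 = 154
  S = 145 − 31 = 114
  Z = 213 + 4·114 = 669
  X = 164 − 2·154 − 2·114 + 669 = 297
ΔZ = 669 − 793 = -124; ΔX = 297 − 479 = -182
Score = (-3)·(-124) + (-3)·(-182) = 918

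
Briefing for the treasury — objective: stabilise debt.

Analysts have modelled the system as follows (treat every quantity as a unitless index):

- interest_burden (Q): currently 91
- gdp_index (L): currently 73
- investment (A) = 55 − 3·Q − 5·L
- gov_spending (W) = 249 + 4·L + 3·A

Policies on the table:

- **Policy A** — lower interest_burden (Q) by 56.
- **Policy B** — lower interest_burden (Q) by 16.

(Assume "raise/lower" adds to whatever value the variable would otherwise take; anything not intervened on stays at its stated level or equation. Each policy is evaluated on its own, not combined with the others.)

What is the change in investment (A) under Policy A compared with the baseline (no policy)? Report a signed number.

Baseline:
  Q = 91
  L = 73
  A = 55 − 3·91 − 5·73 = -583
Policy A (Q − 56):
  Q = 91 − 56 = 35
  L = 73
  A = 55 − 3·35 − 5·73 = -415
Change in A: -415 − (-583) = 168

168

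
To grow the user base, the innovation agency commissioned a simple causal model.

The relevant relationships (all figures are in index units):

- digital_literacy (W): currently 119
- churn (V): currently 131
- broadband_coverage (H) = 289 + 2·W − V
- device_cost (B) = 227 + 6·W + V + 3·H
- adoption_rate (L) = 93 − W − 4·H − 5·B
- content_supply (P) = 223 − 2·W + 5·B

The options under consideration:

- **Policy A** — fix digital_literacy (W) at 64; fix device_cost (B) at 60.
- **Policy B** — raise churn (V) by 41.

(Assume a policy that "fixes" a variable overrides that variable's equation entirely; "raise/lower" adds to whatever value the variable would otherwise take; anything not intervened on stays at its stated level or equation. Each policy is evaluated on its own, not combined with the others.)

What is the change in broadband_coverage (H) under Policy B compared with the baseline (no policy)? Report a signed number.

-41

Baseline:
  W = 119
  V = 131
  H = 289 + 2·119 − 131 = 396
Policy B (V + 41):
  W = 119
  V = 131 + 41 = 172
  H = 289 + 2·119 − 172 = 355
Change in H: 355 − 396 = -41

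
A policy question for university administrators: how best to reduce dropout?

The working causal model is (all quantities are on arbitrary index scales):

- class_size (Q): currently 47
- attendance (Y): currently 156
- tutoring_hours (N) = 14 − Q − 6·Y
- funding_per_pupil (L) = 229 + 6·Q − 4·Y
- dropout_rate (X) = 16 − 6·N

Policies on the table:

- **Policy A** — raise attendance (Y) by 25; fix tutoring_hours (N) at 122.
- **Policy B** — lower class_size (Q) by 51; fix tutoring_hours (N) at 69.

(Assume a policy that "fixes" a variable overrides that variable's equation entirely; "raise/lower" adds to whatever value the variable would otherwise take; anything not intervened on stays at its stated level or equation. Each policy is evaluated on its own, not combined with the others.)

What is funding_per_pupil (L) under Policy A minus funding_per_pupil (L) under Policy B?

Policy A (Y + 25, N := 122):
  Q = 47
  Y = 156 + 25 = 181
  L = 229 + 6·47 − 4·181 = -213
Policy B (Q − 51, N := 69):
  Q = 47 − 51 = -4
  Y = 156
  L = 229 + 6·(-4) − 4·156 = -419
L: -213 − (-419) = 206

206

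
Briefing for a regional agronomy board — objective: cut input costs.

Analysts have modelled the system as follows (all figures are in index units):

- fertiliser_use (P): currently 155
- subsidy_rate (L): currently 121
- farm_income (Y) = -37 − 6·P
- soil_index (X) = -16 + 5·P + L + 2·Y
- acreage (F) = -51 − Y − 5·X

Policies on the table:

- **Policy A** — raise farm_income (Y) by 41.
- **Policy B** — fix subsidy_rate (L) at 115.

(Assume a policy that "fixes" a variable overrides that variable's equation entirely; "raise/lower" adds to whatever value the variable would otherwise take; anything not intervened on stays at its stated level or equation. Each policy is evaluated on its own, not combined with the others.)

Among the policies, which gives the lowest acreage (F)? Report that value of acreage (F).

Policy A (Y + 41):
  P = 155
  L = 121
  Y = -37 − 6·155 (+41 from intervention) = -926
  X = -16 + 5·155 + 121 + 2·(-926) = -972
  F = -51 − (-926) − 5·(-972) = 5735
Policy B (L := 115):
  P = 155
  L = 115
  Y = -37 − 6·155 = -967
  X = -16 + 5·155 + 115 + 2·(-967) = -1060
  F = -51 − (-967) − 5·(-1060) = 6216
Comparing — Policy A: F=5735, Policy B: F=6216. Lowest is 5735 (Policy A).

5735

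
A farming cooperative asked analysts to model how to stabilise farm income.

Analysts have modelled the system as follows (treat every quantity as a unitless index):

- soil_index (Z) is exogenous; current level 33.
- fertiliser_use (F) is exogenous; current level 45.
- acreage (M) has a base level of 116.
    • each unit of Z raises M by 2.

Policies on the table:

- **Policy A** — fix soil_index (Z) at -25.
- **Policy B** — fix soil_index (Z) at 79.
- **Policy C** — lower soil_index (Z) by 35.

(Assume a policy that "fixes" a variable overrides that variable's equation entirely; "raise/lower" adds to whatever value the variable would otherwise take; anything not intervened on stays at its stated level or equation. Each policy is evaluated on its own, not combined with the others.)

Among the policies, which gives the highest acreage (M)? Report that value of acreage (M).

Policy A (Z := -25):
  Z = -25
  M = 116 + 2·(-25) = 66
Policy B (Z := 79):
  Z = 79
  M = 116 + 2·79 = 274
Policy C (Z − 35):
  Z = 33 − 35 = -2
  M = 116 + 2·(-2) = 112
Comparing — Policy A: M=66, Policy B: M=274, Policy C: M=112. Highest is 274 (Policy B).

274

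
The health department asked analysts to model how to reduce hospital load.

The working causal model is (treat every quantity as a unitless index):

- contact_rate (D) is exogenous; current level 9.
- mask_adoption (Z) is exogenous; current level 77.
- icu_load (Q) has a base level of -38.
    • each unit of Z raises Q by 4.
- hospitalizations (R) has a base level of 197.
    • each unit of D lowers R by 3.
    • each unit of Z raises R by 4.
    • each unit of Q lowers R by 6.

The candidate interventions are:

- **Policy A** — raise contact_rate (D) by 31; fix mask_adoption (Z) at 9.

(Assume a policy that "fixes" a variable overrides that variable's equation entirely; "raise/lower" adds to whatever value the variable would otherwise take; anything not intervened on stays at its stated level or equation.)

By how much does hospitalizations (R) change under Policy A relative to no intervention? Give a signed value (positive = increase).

Baseline:
  D = 9
  Z = 77
  Q = -38 + 4·77 = 270
  R = 197 − 3·9 + 4·77 − 6·270 = -1142
Policy A (D + 31, Z := 9):
  D = 9 + 31 = 40
  Z = 9
  Q = -38 + 4·9 = -2
  R = 197 − 3·40 + 4·9 − 6·(-2) = 125
Change in R: 125 − (-1142) = 1267

1267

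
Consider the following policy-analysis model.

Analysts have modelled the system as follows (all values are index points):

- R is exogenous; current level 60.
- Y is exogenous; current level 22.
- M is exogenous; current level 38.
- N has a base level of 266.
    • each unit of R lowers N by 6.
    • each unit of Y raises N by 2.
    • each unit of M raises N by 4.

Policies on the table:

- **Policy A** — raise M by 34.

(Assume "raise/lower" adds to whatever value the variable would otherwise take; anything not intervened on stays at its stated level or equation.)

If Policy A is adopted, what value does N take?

Policy A (M + 34):
  R = 60
  Y = 22
  M = 38 + 34 = 72
  N = 266 − 6·60 + 2·22 + 4·72 = 238

238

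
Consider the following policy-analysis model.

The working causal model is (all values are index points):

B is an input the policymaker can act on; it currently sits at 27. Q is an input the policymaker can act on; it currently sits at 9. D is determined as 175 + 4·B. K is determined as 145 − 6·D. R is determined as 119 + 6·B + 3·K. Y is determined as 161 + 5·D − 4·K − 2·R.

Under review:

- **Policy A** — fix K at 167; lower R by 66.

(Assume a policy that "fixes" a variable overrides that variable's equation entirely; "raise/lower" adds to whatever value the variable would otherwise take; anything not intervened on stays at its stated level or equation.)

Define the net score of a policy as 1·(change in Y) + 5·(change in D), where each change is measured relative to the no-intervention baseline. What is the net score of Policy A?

-17068

Baseline:
  B = 27
  D = 175 + 4·27 = 283
  K = 145 − 6·283 = -1553
  R = 119 + 6·27 + 3·(-1553) = -4378
  Y = 161 + 5·283 − 4·(-1553) − 2·(-4378) = 16544
Policy A (K := 167, R − 66):
  B = 27
  D = 175 + 4·27 = 283
  K = 167
  R = 119 + 6·27 + 3·167 (−66 from intervention) = 716
  Y = 161 + 5·283 − 4·167 − 2·716 = -524
ΔY = -524 − 16544 = -17068; ΔD = 283 − 283 = 0
Score = 1·(-17068) + 5·0 = -17068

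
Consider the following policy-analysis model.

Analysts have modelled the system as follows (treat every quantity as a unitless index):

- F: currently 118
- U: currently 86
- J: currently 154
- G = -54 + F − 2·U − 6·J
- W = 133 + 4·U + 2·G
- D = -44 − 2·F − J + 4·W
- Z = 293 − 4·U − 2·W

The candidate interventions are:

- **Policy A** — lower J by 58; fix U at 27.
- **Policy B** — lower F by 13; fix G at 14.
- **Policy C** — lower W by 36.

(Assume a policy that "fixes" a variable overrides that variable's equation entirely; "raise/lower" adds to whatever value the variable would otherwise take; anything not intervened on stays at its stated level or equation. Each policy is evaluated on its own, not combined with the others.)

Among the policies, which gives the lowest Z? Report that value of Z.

Policy A (J − 58, U := 27):
  F = 118
  U = 27
  J = 154 − 58 = 96
  G = -54 + 118 − 2·27 − 6·96 = -566
  W = 133 + 4·27 + 2·(-566) = -891
  Z = 293 − 4·27 − 2·(-891) = 1967
Policy B (F − 13, G := 14):
  F = 118 − 13 = 105
  U = 86
  J = 154
  G = 14
  W = 133 + 4·86 + 2·14 = 505
  Z = 293 − 4·86 − 2·505 = -1061
Policy C (W − 36):
  F = 118
  U = 86
  J = 154
  G = -54 + 118 − 2·86 − 6·154 = -1032
  W = 133 + 4·86 + 2·(-1032) (−36 from intervention) = -1623
  Z = 293 − 4·86 − 2·(-1623) = 3195
Comparing — Policy A: Z=1967, Policy B: Z=-1061, Policy C: Z=3195. Lowest is -1061 (Policy B).

-1061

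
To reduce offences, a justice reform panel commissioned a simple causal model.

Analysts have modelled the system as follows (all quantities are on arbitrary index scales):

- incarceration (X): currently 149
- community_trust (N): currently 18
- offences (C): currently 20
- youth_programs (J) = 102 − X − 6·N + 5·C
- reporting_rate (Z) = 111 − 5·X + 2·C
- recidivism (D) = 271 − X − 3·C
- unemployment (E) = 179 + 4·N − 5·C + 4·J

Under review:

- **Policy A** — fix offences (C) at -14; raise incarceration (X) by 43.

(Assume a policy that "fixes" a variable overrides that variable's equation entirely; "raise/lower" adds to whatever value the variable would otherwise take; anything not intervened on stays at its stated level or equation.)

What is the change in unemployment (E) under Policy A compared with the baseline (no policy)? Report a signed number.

Baseline:
  X = 149
  N = 18
  C = 20
  J = 102 − 149 − 6·18 + 5·20 = -55
  E = 179 + 4·18 − 5·20 + 4·(-55) = -69
Policy A (C := -14, X + 43):
  X = 149 + 43 = 192
  N = 18
  C = -14
  J = 102 − 192 − 6·18 + 5·(-14) = -268
  E = 179 + 4·18 − 5·(-14) + 4·(-268) = -751
Change in E: -751 − (-69) = -682

-682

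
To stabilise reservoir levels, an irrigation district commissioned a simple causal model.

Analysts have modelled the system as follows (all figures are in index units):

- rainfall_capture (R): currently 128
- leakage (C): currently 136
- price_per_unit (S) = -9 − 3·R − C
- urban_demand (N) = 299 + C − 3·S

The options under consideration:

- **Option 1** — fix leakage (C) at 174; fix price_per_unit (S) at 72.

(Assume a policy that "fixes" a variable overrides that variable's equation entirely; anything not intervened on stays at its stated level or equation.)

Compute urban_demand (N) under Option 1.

Option 1 (C := 174, S := 72):
  R = 128
  C = 174
  S = 72
  N = 299 + 174 − 3·72 = 257

257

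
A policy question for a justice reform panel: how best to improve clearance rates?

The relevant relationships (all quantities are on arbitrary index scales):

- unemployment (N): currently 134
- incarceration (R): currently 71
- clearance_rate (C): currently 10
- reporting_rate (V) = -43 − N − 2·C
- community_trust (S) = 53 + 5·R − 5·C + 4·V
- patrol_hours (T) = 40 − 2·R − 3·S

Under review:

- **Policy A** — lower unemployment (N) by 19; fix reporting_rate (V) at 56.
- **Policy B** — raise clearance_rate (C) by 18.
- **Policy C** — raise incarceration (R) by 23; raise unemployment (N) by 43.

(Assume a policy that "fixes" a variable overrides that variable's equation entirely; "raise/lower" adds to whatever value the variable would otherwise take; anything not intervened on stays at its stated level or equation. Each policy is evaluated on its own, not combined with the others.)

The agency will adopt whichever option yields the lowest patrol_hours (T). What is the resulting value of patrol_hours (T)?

-1848

Policy A (N − 19, V := 56):
  N = 134 − 19 = 115
  R = 71
  C = 10
  V = 56
  S = 53 + 5·71 − 5·10 + 4·56 = 582
  T = 40 − 2·71 − 3·582 = -1848
Policy B (C + 18):
  N = 134
  R = 71
  C = 10 + 18 = 28
  V = -43 − 134 − 2·28 = -233
  S = 53 + 5·71 − 5·28 + 4·(-233) = -664
  T = 40 − 2·71 − 3·(-664) = 1890
Policy C (R + 23, N + 43):
  N = 134 + 43 = 177
  R = 71 + 23 = 94
  C = 10
  V = -43 − 177 − 2·10 = -240
  S = 53 + 5·94 − 5·10 + 4·(-240) = -487
  T = 40 − 2·94 − 3·(-487) = 1313
Comparing — Policy A: T=-1848, Policy B: T=1890, Policy C: T=1313. Lowest is -1848 (Policy A).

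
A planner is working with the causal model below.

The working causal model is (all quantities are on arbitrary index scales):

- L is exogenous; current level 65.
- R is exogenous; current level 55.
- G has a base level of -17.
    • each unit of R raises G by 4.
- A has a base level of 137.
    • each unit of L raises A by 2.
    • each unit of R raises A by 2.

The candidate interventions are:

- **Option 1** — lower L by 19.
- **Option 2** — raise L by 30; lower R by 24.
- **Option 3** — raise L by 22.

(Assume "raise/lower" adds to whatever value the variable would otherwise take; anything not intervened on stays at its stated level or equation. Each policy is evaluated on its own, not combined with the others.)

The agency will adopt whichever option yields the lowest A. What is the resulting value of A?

Option 1 (L − 19):
  L = 65 − 19 = 46
  R = 55
  A = 137 + 2·46 + 2·55 = 339
Option 2 (L + 30, R − 24):
  L = 65 + 30 = 95
  R = 55 − 24 = 31
  A = 137 + 2·95 + 2·31 = 389
Option 3 (L + 22):
  L = 65 + 22 = 87
  R = 55
  A = 137 + 2·87 + 2·55 = 421
Comparing — Option 1: A=339, Option 2: A=389, Option 3: A=421. Lowest is 339 (Option 1).

339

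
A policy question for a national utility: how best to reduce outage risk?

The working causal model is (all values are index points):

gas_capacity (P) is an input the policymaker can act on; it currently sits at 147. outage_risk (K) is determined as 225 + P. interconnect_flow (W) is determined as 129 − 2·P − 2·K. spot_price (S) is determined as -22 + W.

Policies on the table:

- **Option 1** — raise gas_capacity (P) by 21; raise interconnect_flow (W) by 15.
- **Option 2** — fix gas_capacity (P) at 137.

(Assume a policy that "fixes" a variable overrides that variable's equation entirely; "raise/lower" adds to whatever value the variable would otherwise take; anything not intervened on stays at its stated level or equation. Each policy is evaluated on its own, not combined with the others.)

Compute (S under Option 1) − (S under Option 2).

Option 1 (P + 21, W + 15):
  P = 147 + 21 = 168
  K = 225 + 168 = 393
  W = 129 − 2·168 − 2·393 (+15 from intervention) = -978
  S = -22 + (-978) = -1000
Option 2 (P := 137):
  P = 137
  K = 225 + 137 = 362
  W = 129 − 2·137 − 2·362 = -869
  S = -22 + (-869) = -891
S: -1000 − (-891) = -109

-109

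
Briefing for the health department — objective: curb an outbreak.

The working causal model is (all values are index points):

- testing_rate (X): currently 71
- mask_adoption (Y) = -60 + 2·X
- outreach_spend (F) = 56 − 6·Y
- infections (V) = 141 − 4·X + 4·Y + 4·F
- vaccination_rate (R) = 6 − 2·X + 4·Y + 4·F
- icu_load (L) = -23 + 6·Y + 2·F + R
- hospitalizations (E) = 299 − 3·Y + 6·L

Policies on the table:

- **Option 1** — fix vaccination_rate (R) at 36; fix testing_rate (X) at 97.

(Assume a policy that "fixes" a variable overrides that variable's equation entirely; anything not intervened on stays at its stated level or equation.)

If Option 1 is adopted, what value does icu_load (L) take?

-679

Option 1 (R := 36, X := 97):
  X = 97
  Y = -60 + 2·97 = 134
  F = 56 − 6·134 = -748
  R = 36
  L = -23 + 6·134 + 2·(-748) + 36 = -679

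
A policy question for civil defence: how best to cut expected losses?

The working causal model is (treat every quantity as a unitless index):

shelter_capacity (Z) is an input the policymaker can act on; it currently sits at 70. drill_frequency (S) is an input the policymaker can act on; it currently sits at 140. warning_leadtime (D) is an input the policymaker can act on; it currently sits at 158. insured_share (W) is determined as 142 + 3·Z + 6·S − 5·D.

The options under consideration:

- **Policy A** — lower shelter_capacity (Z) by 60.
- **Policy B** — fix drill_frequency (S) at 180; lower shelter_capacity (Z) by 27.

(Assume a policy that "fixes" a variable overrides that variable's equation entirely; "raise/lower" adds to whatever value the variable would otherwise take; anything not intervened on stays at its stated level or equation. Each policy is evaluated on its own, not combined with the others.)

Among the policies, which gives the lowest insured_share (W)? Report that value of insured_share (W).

Policy A (Z − 60):
  Z = 70 − 60 = 10
  S = 140
  D = 158
  W = 142 + 3·10 + 6·140 − 5·158 = 222
Policy B (S := 180, Z − 27):
  Z = 70 − 27 = 43
  S = 180
  D = 158
  W = 142 + 3·43 + 6·180 − 5·158 = 561
Comparing — Policy A: W=222, Policy B: W=561. Lowest is 222 (Policy A).

222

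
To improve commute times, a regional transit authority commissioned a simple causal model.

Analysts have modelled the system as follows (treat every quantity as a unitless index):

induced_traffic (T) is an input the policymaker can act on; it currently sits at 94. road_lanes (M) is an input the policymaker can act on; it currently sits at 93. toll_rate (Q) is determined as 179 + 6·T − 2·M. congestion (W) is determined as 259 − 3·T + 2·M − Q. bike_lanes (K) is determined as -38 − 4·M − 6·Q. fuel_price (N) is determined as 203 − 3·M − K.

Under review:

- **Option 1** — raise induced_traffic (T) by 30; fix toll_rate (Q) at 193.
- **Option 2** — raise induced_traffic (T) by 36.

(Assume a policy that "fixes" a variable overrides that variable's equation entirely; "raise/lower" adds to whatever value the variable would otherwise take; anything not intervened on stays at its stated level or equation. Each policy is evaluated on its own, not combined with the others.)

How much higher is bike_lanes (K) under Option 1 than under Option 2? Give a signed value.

3480

Option 1 (T + 30, Q := 193):
  T = 94 + 30 = 124
  M = 93
  Q = 193
  K = -38 − 4·93 − 6·193 = -1568
Option 2 (T + 36):
  T = 94 + 36 = 130
  M = 93
  Q = 179 + 6·130 − 2·93 = 773
  K = -38 − 4·93 − 6·773 = -5048
K: -1568 − (-5048) = 3480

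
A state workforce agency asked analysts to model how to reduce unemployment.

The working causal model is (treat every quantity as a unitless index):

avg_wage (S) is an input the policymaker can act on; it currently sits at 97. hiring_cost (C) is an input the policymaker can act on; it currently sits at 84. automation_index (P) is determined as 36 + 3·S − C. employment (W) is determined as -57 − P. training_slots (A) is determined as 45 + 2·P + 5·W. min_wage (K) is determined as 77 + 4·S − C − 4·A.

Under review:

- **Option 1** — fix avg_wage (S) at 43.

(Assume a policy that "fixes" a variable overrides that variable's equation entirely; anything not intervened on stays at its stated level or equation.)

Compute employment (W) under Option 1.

-138

Option 1 (S := 43):
  S = 43
  C = 84
  P = 36 + 3·43 − 84 = 81
  W = -57 − 81 = -138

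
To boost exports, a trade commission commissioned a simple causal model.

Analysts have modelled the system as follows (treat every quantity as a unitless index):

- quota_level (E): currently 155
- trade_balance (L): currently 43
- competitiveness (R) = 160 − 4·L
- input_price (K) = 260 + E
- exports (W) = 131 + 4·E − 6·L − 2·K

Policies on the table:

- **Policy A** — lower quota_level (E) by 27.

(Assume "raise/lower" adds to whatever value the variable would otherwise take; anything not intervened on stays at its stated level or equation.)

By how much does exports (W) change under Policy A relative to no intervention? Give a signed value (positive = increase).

Baseline:
  E = 155
  L = 43
  K = 260 + 155 = 415
  W = 131 + 4·155 − 6·43 − 2·415 = -337
Policy A (E − 27):
  E = 155 − 27 = 128
  L = 43
  K = 260 + 128 = 388
  W = 131 + 4·128 − 6·43 − 2·388 = -391
Change in W: -391 − (-337) = -54

-54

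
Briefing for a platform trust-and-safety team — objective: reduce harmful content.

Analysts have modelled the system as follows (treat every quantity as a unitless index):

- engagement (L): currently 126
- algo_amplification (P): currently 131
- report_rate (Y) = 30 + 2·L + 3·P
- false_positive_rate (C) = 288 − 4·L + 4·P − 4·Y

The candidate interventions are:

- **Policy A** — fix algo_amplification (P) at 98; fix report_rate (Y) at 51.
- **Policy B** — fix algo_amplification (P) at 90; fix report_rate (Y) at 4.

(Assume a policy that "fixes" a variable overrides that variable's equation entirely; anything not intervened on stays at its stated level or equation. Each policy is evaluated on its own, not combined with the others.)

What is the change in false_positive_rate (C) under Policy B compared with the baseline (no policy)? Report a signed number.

Baseline:
  L = 126
  P = 131
  Y = 30 + 2·126 + 3·131 = 675
  C = 288 − 4·126 + 4·131 − 4·675 = -2392
Policy B (P := 90, Y := 4):
  L = 126
  P = 90
  Y = 4
  C = 288 − 4·126 + 4·90 − 4·4 = 128
Change in C: 128 − (-2392) = 2520

2520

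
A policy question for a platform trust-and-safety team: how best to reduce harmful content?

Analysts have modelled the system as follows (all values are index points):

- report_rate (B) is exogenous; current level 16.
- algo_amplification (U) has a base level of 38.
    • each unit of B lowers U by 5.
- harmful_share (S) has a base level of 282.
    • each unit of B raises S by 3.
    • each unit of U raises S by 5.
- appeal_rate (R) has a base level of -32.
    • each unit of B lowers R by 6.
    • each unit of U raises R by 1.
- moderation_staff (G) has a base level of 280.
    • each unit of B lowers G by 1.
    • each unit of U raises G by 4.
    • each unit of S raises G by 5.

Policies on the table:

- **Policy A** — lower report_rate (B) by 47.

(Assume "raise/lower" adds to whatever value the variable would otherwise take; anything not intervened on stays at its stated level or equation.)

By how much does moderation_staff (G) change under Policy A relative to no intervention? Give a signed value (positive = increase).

6157

Baseline:
  B = 16
  U = 38 − 5·16 = -42
  S = 282 + 3·16 + 5·(-42) = 120
  G = 280 − 16 + 4·(-42) + 5·120 = 696
Policy A (B − 47):
  B = 16 − 47 = -31
  U = 38 − 5·(-31) = 193
  S = 282 + 3·(-31) + 5·193 = 1154
  G = 280 − (-31) + 4·193 + 5·1154 = 6853
Change in G: 6853 − 696 = 6157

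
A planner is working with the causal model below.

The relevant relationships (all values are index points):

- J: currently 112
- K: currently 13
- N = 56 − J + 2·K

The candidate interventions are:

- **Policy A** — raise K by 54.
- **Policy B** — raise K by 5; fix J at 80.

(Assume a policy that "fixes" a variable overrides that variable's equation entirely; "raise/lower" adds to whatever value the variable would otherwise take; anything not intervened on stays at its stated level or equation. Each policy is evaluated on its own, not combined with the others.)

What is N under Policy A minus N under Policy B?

Policy A (K + 54):
  J = 112
  K = 13 + 54 = 67
  N = 56 − 112 + 2·67 = 78
Policy B (K + 5, J := 80):
  J = 80
  K = 13 + 5 = 18
  N = 56 − 80 + 2·18 = 12
N: 78 − 12 = 66

66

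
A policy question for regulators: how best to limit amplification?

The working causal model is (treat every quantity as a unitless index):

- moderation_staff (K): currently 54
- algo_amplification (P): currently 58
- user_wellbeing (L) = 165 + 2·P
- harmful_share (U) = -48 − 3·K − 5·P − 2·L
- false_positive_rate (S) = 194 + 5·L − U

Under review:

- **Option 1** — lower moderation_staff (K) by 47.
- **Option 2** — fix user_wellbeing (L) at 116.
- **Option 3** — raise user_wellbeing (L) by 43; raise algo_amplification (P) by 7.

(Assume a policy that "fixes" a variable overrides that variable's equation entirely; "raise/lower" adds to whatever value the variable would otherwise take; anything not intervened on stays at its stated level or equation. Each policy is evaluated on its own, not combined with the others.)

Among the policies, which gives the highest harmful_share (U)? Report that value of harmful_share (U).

-732

Option 1 (K − 47):
  K = 54 − 47 = 7
  P = 58
  L = 165 + 2·58 = 281
  U = -48 − 3·7 − 5·58 − 2·281 = -921
Option 2 (L := 116):
  K = 54
  P = 58
  L = 116
  U = -48 − 3·54 − 5·58 − 2·116 = -732
Option 3 (L + 43, P + 7):
  K = 54
  P = 58 + 7 = 65
  L = 165 + 2·65 (+43 from intervention) = 338
  U = -48 − 3·54 − 5·65 − 2·338 = -1211
Comparing — Option 1: U=-921, Option 2: U=-732, Option 3: U=-1211. Highest is -732 (Option 2).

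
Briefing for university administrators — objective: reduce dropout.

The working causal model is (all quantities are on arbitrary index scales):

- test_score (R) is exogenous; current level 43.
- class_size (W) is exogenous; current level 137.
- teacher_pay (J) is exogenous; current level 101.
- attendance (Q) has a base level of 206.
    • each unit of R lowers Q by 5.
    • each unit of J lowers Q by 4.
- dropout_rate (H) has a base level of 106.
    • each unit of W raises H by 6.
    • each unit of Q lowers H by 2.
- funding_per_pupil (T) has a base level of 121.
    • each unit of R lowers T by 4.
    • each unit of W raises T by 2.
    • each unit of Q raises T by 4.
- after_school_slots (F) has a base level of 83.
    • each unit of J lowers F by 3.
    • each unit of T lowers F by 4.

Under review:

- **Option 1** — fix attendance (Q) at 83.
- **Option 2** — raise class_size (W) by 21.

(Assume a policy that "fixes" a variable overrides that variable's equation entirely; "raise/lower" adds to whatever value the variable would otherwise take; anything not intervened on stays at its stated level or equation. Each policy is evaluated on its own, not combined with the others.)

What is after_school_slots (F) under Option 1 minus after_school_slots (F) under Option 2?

-7768

Option 1 (Q := 83):
  R = 43
  W = 137
  J = 101
  Q = 83
  T = 121 − 4·43 + 2·137 + 4·83 = 555
  F = 83 − 3·101 − 4·555 = -2440
Option 2 (W + 21):
  R = 43
  W = 137 + 21 = 158
  J = 101
  Q = 206 − 5·43 − 4·101 = -413
  T = 121 − 4·43 + 2·158 + 4·(-413) = -1387
  F = 83 − 3·101 − 4·(-1387) = 5328
F: -2440 − 5328 = -7768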